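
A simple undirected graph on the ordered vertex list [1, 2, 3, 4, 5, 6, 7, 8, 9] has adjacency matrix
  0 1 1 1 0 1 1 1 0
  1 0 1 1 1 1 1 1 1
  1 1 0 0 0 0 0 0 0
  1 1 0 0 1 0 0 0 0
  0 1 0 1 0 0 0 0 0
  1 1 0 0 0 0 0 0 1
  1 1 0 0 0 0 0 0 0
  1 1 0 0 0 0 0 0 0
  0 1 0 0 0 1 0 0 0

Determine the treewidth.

A width-2 tree decomposition is:
Bags: B1 = {1, 2, 4}  B2 = {1, 2, 6}  B3 = {2, 4, 5}  B4 = {1, 2, 8}  B5 = {2, 6, 9}  B6 = {1, 2, 7}  B7 = {1, 2, 3}
Tree: B1–B2, B1–B3, B2–B4, B2–B5, B2–B6, B1–B7
Each bag holds 3 vertices, so the decomposition has width 2, which upper-bounds the treewidth. For the lower bound, the 3 vertices {1, 2, 3} are pairwise adjacent, and any tree decomposition puts a clique entirely inside one bag — forcing width ≥ 2. The upper and lower bounds meet at 2, so that is the treewidth.

2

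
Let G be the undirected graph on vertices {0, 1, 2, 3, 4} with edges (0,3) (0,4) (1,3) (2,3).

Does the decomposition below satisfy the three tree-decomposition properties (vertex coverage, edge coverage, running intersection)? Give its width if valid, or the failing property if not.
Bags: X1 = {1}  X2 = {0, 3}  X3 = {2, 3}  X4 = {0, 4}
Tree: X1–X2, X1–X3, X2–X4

No — edge (3,1) lies in no bag.

A tree decomposition must satisfy three properties: every vertex lies in some bag; for every edge, both endpoints lie together in some bag; and for every vertex, the bags containing it form a connected subtree. Here edge (3,1) lies in no bag, so the decomposition is invalid.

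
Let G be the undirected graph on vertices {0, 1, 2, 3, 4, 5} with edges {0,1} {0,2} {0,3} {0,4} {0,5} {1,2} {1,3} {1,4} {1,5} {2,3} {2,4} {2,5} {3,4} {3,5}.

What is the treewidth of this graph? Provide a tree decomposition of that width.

Treewidth 4.
One optimal decomposition is:
Bags: B1 = {0, 1, 2, 3, 5}  B2 = {0, 1, 2, 3, 4}
Tree: B1–B2

The largest bag has 5 vertices, giving width 4; this decomposition certifies tw(G) ≤ 4. For the lower bound, the 5 vertices {0, 1, 2, 3, 4} are pairwise adjacent, and any tree decomposition puts a clique entirely inside one bag — forcing width ≥ 4. Hence tw(G) = 4 exactly.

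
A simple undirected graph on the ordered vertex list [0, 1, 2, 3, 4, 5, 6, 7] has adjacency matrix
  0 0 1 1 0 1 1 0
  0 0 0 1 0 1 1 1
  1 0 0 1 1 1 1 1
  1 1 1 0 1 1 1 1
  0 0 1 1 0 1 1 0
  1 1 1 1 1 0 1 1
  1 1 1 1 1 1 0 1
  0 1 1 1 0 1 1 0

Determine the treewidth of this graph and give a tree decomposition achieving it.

Treewidth 4.
One such decomposition:
Bags: B1 = {0, 2, 3, 5, 6}  B2 = {2, 3, 5, 6, 7}  B3 = {1, 3, 5, 6, 7}  B4 = {2, 3, 4, 5, 6}
Tree: B1–B2, B2–B3, B1–B4

The largest bag has 5 vertices, giving width 4; this decomposition certifies tw(G) ≤ 4. Conversely, {1, 3, 5, 6, 7} is a clique of size 5, and the vertices of any clique must share a bag in every tree decomposition; so some bag has ≥ 5 vertices and tw(G) ≥ 4. Therefore the treewidth is 4.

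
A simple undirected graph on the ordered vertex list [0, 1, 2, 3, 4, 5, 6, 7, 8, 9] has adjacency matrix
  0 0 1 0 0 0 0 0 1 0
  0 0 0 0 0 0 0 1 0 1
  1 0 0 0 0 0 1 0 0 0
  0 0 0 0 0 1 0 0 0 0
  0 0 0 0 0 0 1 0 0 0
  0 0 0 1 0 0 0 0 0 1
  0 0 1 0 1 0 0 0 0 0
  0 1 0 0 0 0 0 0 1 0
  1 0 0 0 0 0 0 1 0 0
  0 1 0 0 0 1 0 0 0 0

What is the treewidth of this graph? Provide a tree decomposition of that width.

Treewidth 1.
Bags: B1 = {4, 6}  B2 = {2, 6}  B3 = {0, 2}  B4 = {0, 8}  B5 = {7, 8}  B6 = {1, 7}  B7 = {1, 9}  B8 = {5, 9}  B9 = {3, 5}
Tree: B1–B2, B2–B3, B3–B4, B4–B5, B5–B6, B6–B7, B7–B8, B8–B9

The largest bag has 2 vertices, giving width 1; this decomposition certifies tw(G) ≤ 1. Since G has at least one edge (e.g. 4–6), it is not an edgeless graph, so tw(G) ≥ 1. Combining the bounds, tw(G) = 1.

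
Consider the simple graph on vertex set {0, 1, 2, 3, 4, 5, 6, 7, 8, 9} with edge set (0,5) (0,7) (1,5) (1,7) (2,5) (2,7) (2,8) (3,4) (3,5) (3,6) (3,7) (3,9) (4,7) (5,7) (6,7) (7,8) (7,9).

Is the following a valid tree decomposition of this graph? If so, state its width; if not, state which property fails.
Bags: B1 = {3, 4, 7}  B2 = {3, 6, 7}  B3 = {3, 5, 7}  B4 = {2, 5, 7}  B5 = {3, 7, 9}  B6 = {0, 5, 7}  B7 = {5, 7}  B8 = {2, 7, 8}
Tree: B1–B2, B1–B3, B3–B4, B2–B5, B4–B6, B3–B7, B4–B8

No — vertex 1 appears in no bag.

A tree decomposition must satisfy three properties: every vertex lies in some bag; for every edge, both endpoints lie together in some bag; and for every vertex, the bags containing it form a connected subtree. Here vertex 1 appears in no bag, so the decomposition is invalid.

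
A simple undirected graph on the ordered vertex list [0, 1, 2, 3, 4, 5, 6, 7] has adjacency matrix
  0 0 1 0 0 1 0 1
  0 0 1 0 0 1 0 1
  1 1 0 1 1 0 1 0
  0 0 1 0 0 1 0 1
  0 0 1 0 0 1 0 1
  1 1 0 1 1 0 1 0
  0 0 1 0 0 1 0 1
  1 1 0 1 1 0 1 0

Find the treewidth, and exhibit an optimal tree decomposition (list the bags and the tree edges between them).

Treewidth 3.
One optimal decomposition is:
Bags: B1 = {1, 2, 5, 7}  B2 = {2, 4, 5, 7}  B3 = {0, 2, 5, 7}  B4 = {2, 5, 6, 7}  B5 = {2, 3, 5, 7}
Tree: B1–B2, B2–B3, B3–B4, B4–B5

Each bag holds 4 vertices, so the decomposition has width 3, which upper-bounds the treewidth. For the lower bound: the 4 vertex sets {1,7}, {4,5}, {2}, {0} are disjoint, each induces a connected subgraph, and every pair is joined by at least one edge of G. Contracting each set to a single vertex therefore yields K_{4} as a minor, and since treewidth is minor-monotone, tw(G) ≥ tw(K_{4}) = 3. The upper and lower bounds meet at 3, so that is the treewidth.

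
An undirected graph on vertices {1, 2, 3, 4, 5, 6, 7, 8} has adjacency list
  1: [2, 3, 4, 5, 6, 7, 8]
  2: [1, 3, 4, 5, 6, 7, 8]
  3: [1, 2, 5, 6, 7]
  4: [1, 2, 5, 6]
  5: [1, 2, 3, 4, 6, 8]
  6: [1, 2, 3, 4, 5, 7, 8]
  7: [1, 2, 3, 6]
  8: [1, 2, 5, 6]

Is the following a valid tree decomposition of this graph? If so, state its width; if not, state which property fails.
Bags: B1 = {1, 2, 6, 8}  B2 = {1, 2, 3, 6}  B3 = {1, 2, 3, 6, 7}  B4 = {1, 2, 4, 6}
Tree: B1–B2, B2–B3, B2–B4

No — vertex 5 appears in no bag.

A tree decomposition must satisfy three properties: every vertex lies in some bag; for every edge, both endpoints lie together in some bag; and for every vertex, the bags containing it form a connected subtree. Here vertex 5 appears in no bag, so the decomposition is invalid.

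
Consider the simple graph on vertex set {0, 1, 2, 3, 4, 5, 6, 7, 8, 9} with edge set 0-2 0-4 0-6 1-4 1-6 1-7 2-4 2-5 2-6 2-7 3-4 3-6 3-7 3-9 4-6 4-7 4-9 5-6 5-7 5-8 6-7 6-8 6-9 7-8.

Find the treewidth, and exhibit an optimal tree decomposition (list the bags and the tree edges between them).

Treewidth 3.
One such decomposition:
Bags: B1 = {2, 5, 6, 7}  B2 = {2, 4, 6, 7}  B3 = {5, 6, 7, 8}  B4 = {0, 2, 4, 6}  B5 = {3, 4, 6, 7}  B6 = {1, 4, 6, 7}  B7 = {3, 4, 6, 9}
Tree: B1–B2, B1–B3, B2–B4, B2–B5, B5–B6, B5–B7

Each bag holds 4 vertices, so the decomposition has width 3, which upper-bounds the treewidth. For the lower bound, the 4 vertices {5, 6, 7, 8} are pairwise adjacent, and any tree decomposition puts a clique entirely inside one bag — forcing width ≥ 3. Hence tw(G) = 3 exactly.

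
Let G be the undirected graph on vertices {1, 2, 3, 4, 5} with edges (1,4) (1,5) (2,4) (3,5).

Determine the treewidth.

A width-1 tree decomposition is:
Bags: B1 = {2, 4}  B2 = {1, 4}  B3 = {1, 5}  B4 = {3, 5}
Tree: B1–B2, B2–B3, B3–B4
Each bag holds 2 vertices, so the decomposition has width 1, which upper-bounds the treewidth. Since G has at least one edge (e.g. 2–4), it is not an edgeless graph, so tw(G) ≥ 1. The upper and lower bounds meet at 1, so that is the treewidth.

1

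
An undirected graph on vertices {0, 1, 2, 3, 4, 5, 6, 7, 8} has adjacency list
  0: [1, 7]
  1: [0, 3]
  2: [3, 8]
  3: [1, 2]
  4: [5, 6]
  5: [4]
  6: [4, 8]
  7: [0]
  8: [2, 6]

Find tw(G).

1

A width-1 tree decomposition is:
Bags: B1 = {4, 5}  B2 = {4, 6}  B3 = {6, 8}  B4 = {2, 8}  B5 = {2, 3}  B6 = {1, 3}  B7 = {0, 1}  B8 = {0, 7}
Tree: B1–B2, B2–B3, B3–B4, B4–B5, B5–B6, B6–B7, B7–B8
Each bag holds 2 vertices, so the decomposition has width 1, which upper-bounds the treewidth. Since G has at least one edge (e.g. 5–4), it is not an edgeless graph, so tw(G) ≥ 1. Therefore the treewidth is 1.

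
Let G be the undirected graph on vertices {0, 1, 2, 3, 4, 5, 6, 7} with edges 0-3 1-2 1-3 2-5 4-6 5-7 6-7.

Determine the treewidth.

1

A width-1 tree decomposition is:
Bags: B1 = {4, 6}  B2 = {6, 7}  B3 = {5, 7}  B4 = {2, 5}  B5 = {1, 2}  B6 = {1, 3}  B7 = {0, 3}
Tree: B1–B2, B2–B3, B3–B4, B4–B5, B5–B6, B6–B7
The largest bag has 2 vertices, giving width 1; this decomposition certifies tw(G) ≤ 1. Since G has at least one edge (e.g. 4–6), it is not an edgeless graph, so tw(G) ≥ 1. Hence tw(G) = 1 exactly.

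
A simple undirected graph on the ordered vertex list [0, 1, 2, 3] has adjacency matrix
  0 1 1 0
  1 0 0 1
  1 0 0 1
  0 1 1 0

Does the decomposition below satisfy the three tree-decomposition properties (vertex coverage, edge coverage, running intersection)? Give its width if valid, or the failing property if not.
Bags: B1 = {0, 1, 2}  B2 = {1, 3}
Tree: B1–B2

No — edge (2,3) lies in no bag.

A tree decomposition must satisfy three properties: every vertex lies in some bag; for every edge, both endpoints lie together in some bag; and for every vertex, the bags containing it form a connected subtree. Here edge (2,3) lies in no bag, so the decomposition is invalid.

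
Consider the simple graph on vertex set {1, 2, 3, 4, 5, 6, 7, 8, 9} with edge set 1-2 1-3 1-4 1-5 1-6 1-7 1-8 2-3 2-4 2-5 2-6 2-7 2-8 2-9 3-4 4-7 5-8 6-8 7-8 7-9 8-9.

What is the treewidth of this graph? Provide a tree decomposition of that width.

Each bag holds 4 vertices, so the decomposition has width 3, which upper-bounds the treewidth. On the other hand G contains the 4-clique {1, 2, 5, 8}. A clique must lie in a single bag of any decomposition, so no decomposition can have width below 3. Hence tw(G) = 3 exactly.

Treewidth 3.
Bags: B1 = {1, 2, 5, 8}  B2 = {1, 2, 6, 8}  B3 = {1, 2, 7, 8}  B4 = {1, 2, 4, 7}  B5 = {2, 7, 8, 9}  B6 = {1, 2, 3, 4}
Tree: B1–B2, B2–B3, B3–B4, B3–B5, B4–B6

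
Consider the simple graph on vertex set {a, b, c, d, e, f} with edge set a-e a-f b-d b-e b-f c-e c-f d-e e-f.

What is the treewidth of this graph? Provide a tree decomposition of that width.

Every bag has size at most 3, so the width is 3 − 1 = 2 and tw(G) ≤ 2. For the lower bound, the 3 vertices {b, d, e} are pairwise adjacent, and any tree decomposition puts a clique entirely inside one bag — forcing width ≥ 2. Combining the bounds, tw(G) = 2.

Treewidth 2.
One optimal decomposition is:
Bags: B1 = {a, e, f}  B2 = {c, e, f}  B3 = {b, e, f}  B4 = {b, d, e}
Tree: B1–B2, B1–B3, B3–B4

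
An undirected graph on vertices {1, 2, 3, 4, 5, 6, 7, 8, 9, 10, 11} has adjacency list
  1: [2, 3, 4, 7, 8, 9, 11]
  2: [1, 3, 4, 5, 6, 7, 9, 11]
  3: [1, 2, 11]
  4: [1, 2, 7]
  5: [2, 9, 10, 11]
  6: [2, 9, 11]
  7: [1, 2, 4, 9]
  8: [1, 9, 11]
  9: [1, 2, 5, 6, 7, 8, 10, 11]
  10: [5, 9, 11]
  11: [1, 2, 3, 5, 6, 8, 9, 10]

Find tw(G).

3

A width-3 tree decomposition is:
Bags: B1 = {2, 5, 9, 11}  B2 = {2, 6, 9, 11}  B3 = {1, 2, 9, 11}  B4 = {5, 9, 10, 11}  B5 = {1, 2, 7, 9}  B6 = {1, 2, 3, 11}  B7 = {1, 8, 9, 11}  B8 = {1, 2, 4, 7}
Tree: B1–B2, B1–B3, B1–B4, B3–B5, B3–B6, B3–B7, B5–B8
The largest bag has 4 vertices, giving width 3; this decomposition certifies tw(G) ≤ 3. Conversely, {1, 8, 9, 11} is a clique of size 4, and the vertices of any clique must share a bag in every tree decomposition; so some bag has ≥ 4 vertices and tw(G) ≥ 3. Combining the bounds, tw(G) = 3.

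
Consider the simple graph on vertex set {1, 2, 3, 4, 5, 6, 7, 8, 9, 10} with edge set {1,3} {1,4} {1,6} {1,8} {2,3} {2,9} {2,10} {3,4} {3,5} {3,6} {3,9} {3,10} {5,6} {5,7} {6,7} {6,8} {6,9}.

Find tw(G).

A width-2 tree decomposition is:
Bags: B1 = {3, 6, 9}  B2 = {2, 3, 9}  B3 = {2, 3, 10}  B4 = {1, 3, 6}  B5 = {3, 5, 6}  B6 = {1, 3, 4}  B7 = {5, 6, 7}  B8 = {1, 6, 8}
Tree: B1–B2, B2–B3, B1–B4, B4–B5, B4–B6, B5–B7, B4–B8
Every bag has size at most 3, so the width is 3 − 1 = 2 and tw(G) ≤ 2. Conversely, {1, 6, 8} is a clique of size 3, and the vertices of any clique must share a bag in every tree decomposition; so some bag has ≥ 3 vertices and tw(G) ≥ 2. Therefore the treewidth is 2.

2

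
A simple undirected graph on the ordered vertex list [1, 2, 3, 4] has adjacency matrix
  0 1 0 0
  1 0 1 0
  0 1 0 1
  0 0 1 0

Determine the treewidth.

A width-1 tree decomposition is:
Bags: B1 = {1, 2}  B2 = {2, 3}  B3 = {3, 4}
Tree: B1–B2, B2–B3
Each bag holds 2 vertices, so the decomposition has width 1, which upper-bounds the treewidth. G has an edge, so its treewidth is at least 1. Hence tw(G) = 1 exactly.

1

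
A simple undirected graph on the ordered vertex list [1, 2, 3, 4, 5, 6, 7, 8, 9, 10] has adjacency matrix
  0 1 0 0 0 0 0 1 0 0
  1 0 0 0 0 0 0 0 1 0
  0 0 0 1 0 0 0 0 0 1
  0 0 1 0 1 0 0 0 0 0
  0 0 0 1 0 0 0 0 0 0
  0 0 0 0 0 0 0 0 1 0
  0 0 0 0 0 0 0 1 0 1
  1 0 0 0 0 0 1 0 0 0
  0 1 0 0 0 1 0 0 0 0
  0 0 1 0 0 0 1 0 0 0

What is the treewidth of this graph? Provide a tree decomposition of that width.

Treewidth 1.
Bags: B1 = {6, 9}  B2 = {2, 9}  B3 = {1, 2}  B4 = {1, 8}  B5 = {7, 8}  B6 = {7, 10}  B7 = {3, 10}  B8 = {3, 4}  B9 = {4, 5}
Tree: B1–B2, B2–B3, B3–B4, B4–B5, B5–B6, B6–B7, B7–B8, B8–B9

Every bag has size at most 2, so the width is 2 − 1 = 1 and tw(G) ≤ 1. G has an edge, so its treewidth is at least 1. Therefore the treewidth is 1.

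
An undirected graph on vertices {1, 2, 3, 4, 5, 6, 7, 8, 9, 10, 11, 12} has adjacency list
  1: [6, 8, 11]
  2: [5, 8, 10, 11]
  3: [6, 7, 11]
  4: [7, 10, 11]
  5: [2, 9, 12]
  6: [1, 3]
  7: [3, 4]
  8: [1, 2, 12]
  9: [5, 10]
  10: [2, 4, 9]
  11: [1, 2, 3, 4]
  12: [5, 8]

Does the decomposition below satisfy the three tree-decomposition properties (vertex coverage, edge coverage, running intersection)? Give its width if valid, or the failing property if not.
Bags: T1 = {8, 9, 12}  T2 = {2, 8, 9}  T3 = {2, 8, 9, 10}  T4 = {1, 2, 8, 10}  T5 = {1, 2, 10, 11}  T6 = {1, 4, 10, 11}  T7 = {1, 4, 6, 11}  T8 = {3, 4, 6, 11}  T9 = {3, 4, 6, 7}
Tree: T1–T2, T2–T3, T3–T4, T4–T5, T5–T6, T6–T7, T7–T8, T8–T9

No — vertex 5 appears in no bag.

A tree decomposition must satisfy three properties: every vertex lies in some bag; for every edge, both endpoints lie together in some bag; and for every vertex, the bags containing it form a connected subtree. Here vertex 5 appears in no bag, so the decomposition is invalid.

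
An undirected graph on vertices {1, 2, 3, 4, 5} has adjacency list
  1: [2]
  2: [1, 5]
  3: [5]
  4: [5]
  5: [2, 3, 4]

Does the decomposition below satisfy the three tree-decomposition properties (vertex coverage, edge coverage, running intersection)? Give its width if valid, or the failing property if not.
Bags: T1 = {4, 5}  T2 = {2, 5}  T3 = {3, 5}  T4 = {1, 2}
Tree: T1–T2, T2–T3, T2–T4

Yes; width 1.

Checking the three conditions: (i) the bags cover all of {1, 2, 3, 4, 5}; (ii) for each edge, some bag contains both endpoints; (iii) the bags containing any fixed vertex form a subtree. All hold, so the decomposition is valid with width 2 − 1 = 1.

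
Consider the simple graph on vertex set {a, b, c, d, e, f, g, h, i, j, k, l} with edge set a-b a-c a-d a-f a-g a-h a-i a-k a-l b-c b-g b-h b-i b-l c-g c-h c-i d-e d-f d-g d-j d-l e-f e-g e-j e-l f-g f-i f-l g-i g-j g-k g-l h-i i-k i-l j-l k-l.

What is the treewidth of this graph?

4

A width-4 tree decomposition is:
Bags: B1 = {a, f, g, i, l}  B2 = {a, b, g, i, l}  B3 = {a, d, f, g, l}  B4 = {a, b, c, g, i}  B5 = {d, e, f, g, l}  B6 = {d, e, g, j, l}  B7 = {a, g, i, k, l}  B8 = {a, b, c, h, i}
Tree: B1–B2, B1–B3, B2–B4, B3–B5, B5–B6, B1–B7, B4–B8
The largest bag has 5 vertices, giving width 4; this decomposition certifies tw(G) ≤ 4. For the lower bound, the 5 vertices {a, b, c, g, i} are pairwise adjacent, and any tree decomposition puts a clique entirely inside one bag — forcing width ≥ 4. The upper and lower bounds meet at 4, so that is the treewidth.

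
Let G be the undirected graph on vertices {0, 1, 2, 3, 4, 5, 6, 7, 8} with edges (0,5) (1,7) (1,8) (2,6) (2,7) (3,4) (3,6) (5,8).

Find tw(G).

A width-1 tree decomposition is:
Bags: B1 = {0, 5}  B2 = {5, 8}  B3 = {1, 8}  B4 = {1, 7}  B5 = {2, 7}  B6 = {2, 6}  B7 = {3, 6}  B8 = {3, 4}
Tree: B1–B2, B2–B3, B3–B4, B4–B5, B5–B6, B6–B7, B7–B8
The largest bag has 2 vertices, giving width 1; this decomposition certifies tw(G) ≤ 1. G has an edge, so its treewidth is at least 1. Hence tw(G) = 1 exactly.

1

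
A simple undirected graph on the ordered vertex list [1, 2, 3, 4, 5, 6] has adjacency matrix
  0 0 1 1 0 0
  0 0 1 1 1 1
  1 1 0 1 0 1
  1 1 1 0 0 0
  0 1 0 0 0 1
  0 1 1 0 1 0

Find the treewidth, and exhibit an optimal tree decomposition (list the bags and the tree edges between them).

Treewidth 2.
Bags: B1 = {2, 3, 4}  B2 = {2, 3, 6}  B3 = {2, 5, 6}  B4 = {1, 3, 4}
Tree: B1–B2, B2–B3, B1–B4

The largest bag has 3 vertices, giving width 2; this decomposition certifies tw(G) ≤ 2. For the lower bound, the 3 vertices {1, 3, 4} are pairwise adjacent, and any tree decomposition puts a clique entirely inside one bag — forcing width ≥ 2. Hence tw(G) = 2 exactly.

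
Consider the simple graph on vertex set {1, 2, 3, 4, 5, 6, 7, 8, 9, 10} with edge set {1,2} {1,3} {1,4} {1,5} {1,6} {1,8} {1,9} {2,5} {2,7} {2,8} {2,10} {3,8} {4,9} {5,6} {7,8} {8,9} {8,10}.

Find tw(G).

A width-2 tree decomposition is:
Bags: B1 = {1, 2, 8}  B2 = {2, 7, 8}  B3 = {1, 2, 5}  B4 = {1, 5, 6}  B5 = {1, 3, 8}  B6 = {1, 8, 9}  B7 = {1, 4, 9}  B8 = {2, 8, 10}
Tree: B1–B2, B1–B3, B3–B4, B1–B5, B1–B6, B6–B7, B2–B8
Each bag holds 3 vertices, so the decomposition has width 2, which upper-bounds the treewidth. For the lower bound, the 3 vertices {1, 8, 9} are pairwise adjacent, and any tree decomposition puts a clique entirely inside one bag — forcing width ≥ 2. Combining the bounds, tw(G) = 2.

2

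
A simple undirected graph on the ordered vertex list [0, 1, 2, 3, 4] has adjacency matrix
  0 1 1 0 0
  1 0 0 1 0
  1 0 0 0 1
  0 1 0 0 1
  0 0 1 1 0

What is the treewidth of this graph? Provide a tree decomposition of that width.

Treewidth 2.
Bags: B1 = {1, 3, 4}  B2 = {0, 1, 4}  B3 = {0, 2, 4}
Tree: B1–B2, B2–B3

Every bag has size at most 3, so the width is 3 − 1 = 2 and tw(G) ≤ 2. The edges 4–3–1–0–2–4 form a cycle, so G is not a tree and its treewidth is at least 2. Combining the bounds, tw(G) = 2.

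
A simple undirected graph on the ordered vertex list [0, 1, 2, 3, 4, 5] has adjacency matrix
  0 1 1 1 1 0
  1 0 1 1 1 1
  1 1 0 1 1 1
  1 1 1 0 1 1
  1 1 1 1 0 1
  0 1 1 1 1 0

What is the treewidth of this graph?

A width-4 tree decomposition is:
Bags: B1 = {1, 2, 3, 4, 5}  B2 = {0, 1, 2, 3, 4}
Tree: B1–B2
Every bag has size at most 5, so the width is 5 − 1 = 4 and tw(G) ≤ 4. Conversely, {0, 1, 2, 3, 4} is a clique of size 5, and the vertices of any clique must share a bag in every tree decomposition; so some bag has ≥ 5 vertices and tw(G) ≥ 4. Therefore the treewidth is 4.

4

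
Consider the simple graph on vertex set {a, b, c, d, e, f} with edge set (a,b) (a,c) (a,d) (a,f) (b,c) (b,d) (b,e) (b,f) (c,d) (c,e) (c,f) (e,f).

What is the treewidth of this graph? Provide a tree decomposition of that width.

Treewidth 3.
Bags: B1 = {a, b, c, f}  B2 = {a, b, c, d}  B3 = {b, c, e, f}
Tree: B1–B2, B1–B3

The largest bag has 4 vertices, giving width 3; this decomposition certifies tw(G) ≤ 3. For the lower bound, the 4 vertices {a, b, c, d} are pairwise adjacent, and any tree decomposition puts a clique entirely inside one bag — forcing width ≥ 3. Hence tw(G) = 3 exactly.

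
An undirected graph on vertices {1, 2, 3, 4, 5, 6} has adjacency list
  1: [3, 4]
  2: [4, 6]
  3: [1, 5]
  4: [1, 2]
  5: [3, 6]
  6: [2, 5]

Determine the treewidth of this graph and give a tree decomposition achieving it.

The largest bag has 3 vertices, giving width 2; this decomposition certifies tw(G) ≤ 2. Since 6–5–3–1–4–2–6 is a cycle in G, G is not acyclic. Forests are exactly the graphs of treewidth ≤ 1, so tw(G) ≥ 2. The upper and lower bounds meet at 2, so that is the treewidth.

Treewidth 2.
One optimal decomposition is:
Bags: B1 = {3, 5, 6}  B2 = {1, 3, 6}  B3 = {1, 4, 6}  B4 = {2, 4, 6}
Tree: B1–B2, B2–B3, B3–B4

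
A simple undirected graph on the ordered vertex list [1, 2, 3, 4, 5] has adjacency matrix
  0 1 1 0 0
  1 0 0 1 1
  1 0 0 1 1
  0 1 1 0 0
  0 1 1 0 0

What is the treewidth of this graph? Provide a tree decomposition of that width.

Treewidth 2.
One optimal decomposition is:
Bags: B1 = {2, 3, 5}  B2 = {1, 2, 3}  B3 = {2, 3, 4}
Tree: B1–B2, B2–B3

Every bag has size at most 3, so the width is 3 − 1 = 2 and tw(G) ≤ 2. The edges 5–3–1–2–5 form a cycle, so G is not a tree and its treewidth is at least 2. Therefore the treewidth is 2.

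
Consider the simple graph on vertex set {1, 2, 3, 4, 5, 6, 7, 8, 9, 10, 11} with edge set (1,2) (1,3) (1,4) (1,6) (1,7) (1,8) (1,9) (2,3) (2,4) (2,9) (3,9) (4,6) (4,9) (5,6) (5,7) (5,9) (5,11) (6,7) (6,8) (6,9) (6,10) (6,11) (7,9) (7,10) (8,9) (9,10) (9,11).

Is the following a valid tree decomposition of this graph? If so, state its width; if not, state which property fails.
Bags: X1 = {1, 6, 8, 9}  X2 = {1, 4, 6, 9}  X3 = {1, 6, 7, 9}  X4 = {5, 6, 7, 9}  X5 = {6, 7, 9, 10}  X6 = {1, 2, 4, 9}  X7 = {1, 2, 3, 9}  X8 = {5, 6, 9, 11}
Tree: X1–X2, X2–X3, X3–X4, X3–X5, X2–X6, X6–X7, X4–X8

Vertex coverage: the bags together contain {1, 2, 3, 4, 5, 6, 7, 8, 9, 10, 11}, the full vertex set. Edge coverage: each edge of G has both endpoints in at least one bag. Running intersection: for every vertex, the bags containing it form a connected subtree. All three properties hold, so this is a valid tree decomposition of width max|bag| − 1 = 3, and hence tw(G) ≤ 3.

Yes; width 3.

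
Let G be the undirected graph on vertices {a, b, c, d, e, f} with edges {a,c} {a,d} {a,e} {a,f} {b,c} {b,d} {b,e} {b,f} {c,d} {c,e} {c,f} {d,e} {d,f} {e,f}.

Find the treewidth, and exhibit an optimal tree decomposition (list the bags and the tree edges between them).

Every bag has size at most 5, so the width is 5 − 1 = 4 and tw(G) ≤ 4. For the lower bound, the 5 vertices {a, c, d, e, f} are pairwise adjacent, and any tree decomposition puts a clique entirely inside one bag — forcing width ≥ 4. Hence tw(G) = 4 exactly.

Treewidth 4.
Bags: B1 = {b, c, d, e, f}  B2 = {a, c, d, e, f}
Tree: B1–B2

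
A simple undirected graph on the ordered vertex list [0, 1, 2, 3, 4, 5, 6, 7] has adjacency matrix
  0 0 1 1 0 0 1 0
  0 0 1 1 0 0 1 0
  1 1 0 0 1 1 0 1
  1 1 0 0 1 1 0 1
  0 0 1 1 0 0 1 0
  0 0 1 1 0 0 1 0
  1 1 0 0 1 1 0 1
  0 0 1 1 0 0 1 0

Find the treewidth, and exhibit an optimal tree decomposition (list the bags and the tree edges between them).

Treewidth 3.
Bags: B1 = {1, 2, 3, 6}  B2 = {0, 2, 3, 6}  B3 = {2, 3, 6, 7}  B4 = {2, 3, 5, 6}  B5 = {2, 3, 4, 6}
Tree: B1–B2, B2–B3, B3–B4, B4–B5

Each bag holds 4 vertices, so the decomposition has width 3, which upper-bounds the treewidth. For the lower bound: the 4 vertex sets {1,2}, {0,6}, {3}, {7} are disjoint, each induces a connected subgraph, and every pair is joined by at least one edge of G. Contracting each set to a single vertex therefore yields K_{4} as a minor, and since treewidth is minor-monotone, tw(G) ≥ tw(K_{4}) = 3. Hence tw(G) = 3 exactly.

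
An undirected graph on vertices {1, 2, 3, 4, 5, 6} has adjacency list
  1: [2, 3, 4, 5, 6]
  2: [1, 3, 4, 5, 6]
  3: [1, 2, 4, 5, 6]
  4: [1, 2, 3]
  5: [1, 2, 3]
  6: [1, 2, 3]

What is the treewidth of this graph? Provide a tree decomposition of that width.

The largest bag has 4 vertices, giving width 3; this decomposition certifies tw(G) ≤ 3. Conversely, {1, 2, 3, 4} is a clique of size 4, and the vertices of any clique must share a bag in every tree decomposition; so some bag has ≥ 4 vertices and tw(G) ≥ 3. Combining the bounds, tw(G) = 3.

Treewidth 3.
Bags: B1 = {1, 2, 3, 6}  B2 = {1, 2, 3, 5}  B3 = {1, 2, 3, 4}
Tree: B1–B2, B2–B3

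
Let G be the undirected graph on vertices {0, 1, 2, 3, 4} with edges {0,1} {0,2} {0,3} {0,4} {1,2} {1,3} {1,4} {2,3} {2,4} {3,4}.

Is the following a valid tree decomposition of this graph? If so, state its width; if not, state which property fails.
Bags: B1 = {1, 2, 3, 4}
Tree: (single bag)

A tree decomposition must satisfy three properties: every vertex lies in some bag; for every edge, both endpoints lie together in some bag; and for every vertex, the bags containing it form a connected subtree. Here vertex 0 appears in no bag, so the decomposition is invalid.

No — vertex 0 appears in no bag.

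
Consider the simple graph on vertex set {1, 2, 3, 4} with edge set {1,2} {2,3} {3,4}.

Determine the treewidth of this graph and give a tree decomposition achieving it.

Every bag has size at most 2, so the width is 2 − 1 = 1 and tw(G) ≤ 1. Since G has at least one edge (e.g. 2–3), it is not an edgeless graph, so tw(G) ≥ 1. Therefore the treewidth is 1.

Treewidth 1.
One optimal decomposition is:
Bags: B1 = {2, 3}  B2 = {1, 2}  B3 = {3, 4}
Tree: B1–B2, B1–B3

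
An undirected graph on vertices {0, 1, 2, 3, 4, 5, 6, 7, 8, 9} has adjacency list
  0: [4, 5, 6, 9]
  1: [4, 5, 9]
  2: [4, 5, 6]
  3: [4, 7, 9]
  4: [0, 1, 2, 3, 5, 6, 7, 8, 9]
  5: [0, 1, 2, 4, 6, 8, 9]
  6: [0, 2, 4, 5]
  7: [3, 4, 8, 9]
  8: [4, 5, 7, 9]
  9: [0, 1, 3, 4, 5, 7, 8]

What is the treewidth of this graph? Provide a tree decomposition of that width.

Treewidth 3.
One optimal decomposition is:
Bags: B1 = {0, 4, 5, 9}  B2 = {0, 4, 5, 6}  B3 = {2, 4, 5, 6}  B4 = {4, 5, 8, 9}  B5 = {4, 7, 8, 9}  B6 = {3, 4, 7, 9}  B7 = {1, 4, 5, 9}
Tree: B1–B2, B2–B3, B1–B4, B4–B5, B5–B6, B1–B7

Each bag holds 4 vertices, so the decomposition has width 3, which upper-bounds the treewidth. For the lower bound, the 4 vertices {3, 4, 7, 9} are pairwise adjacent, and any tree decomposition puts a clique entirely inside one bag — forcing width ≥ 3. Combining the bounds, tw(G) = 3.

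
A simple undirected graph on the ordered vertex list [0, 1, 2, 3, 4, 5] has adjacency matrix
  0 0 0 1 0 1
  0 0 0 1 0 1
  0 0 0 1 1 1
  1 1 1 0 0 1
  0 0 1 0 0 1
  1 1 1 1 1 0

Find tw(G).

2

A width-2 tree decomposition is:
Bags: B1 = {0, 3, 5}  B2 = {1, 3, 5}  B3 = {2, 3, 5}  B4 = {2, 4, 5}
Tree: B1–B2, B2–B3, B3–B4
Every bag has size at most 3, so the width is 3 − 1 = 2 and tw(G) ≤ 2. For the lower bound, the 3 vertices {0, 3, 5} are pairwise adjacent, and any tree decomposition puts a clique entirely inside one bag — forcing width ≥ 2. Therefore the treewidth is 2.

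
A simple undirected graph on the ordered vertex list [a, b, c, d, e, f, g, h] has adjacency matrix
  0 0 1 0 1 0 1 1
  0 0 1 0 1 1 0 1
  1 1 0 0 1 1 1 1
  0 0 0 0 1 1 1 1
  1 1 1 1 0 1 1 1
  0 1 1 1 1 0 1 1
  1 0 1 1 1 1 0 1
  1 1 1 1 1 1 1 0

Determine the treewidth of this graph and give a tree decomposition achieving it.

Each bag holds 5 vertices, so the decomposition has width 4, which upper-bounds the treewidth. Conversely, {a, c, e, g, h} is a clique of size 5, and the vertices of any clique must share a bag in every tree decomposition; so some bag has ≥ 5 vertices and tw(G) ≥ 4. Hence tw(G) = 4 exactly.

Treewidth 4.
Bags: B1 = {c, e, f, g, h}  B2 = {b, c, e, f, h}  B3 = {a, c, e, g, h}  B4 = {d, e, f, g, h}
Tree: B1–B2, B1–B3, B1–B4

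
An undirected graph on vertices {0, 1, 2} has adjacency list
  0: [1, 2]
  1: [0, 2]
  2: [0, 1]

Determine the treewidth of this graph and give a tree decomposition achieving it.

A single bag containing all 3 vertices is trivially a valid decomposition of width 2. For the lower bound, the 3 vertices {0, 1, 2} are pairwise adjacent, and any tree decomposition puts a clique entirely inside one bag — forcing width ≥ 2. The upper and lower bounds meet at 2, so that is the treewidth.

Treewidth 2.
Bags: B1 = {0, 1, 2}
Tree: (single bag)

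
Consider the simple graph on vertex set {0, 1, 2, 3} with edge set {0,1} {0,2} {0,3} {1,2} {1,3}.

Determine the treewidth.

A width-2 tree decomposition is:
Bags: B1 = {0, 1, 3}  B2 = {0, 1, 2}
Tree: B1–B2
The largest bag has 3 vertices, giving width 2; this decomposition certifies tw(G) ≤ 2. On the other hand G contains the 3-clique {0, 1, 2}. A clique must lie in a single bag of any decomposition, so no decomposition can have width below 2. Hence tw(G) = 2 exactly.

2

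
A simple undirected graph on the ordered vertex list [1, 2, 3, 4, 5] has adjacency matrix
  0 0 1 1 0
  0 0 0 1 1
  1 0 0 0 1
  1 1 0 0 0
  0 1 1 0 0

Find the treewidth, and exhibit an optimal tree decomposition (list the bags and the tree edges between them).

Every bag has size at most 3, so the width is 3 − 1 = 2 and tw(G) ≤ 2. For the lower bound, G contains the cycle 4–1–3–5–2–4, so G is not a forest; only forests have treewidth ≤ 1, hence tw(G) ≥ 2. Hence tw(G) = 2 exactly.

Treewidth 2.
One such decomposition:
Bags: B1 = {1, 3, 4}  B2 = {3, 4, 5}  B3 = {2, 4, 5}
Tree: B1–B2, B2–B3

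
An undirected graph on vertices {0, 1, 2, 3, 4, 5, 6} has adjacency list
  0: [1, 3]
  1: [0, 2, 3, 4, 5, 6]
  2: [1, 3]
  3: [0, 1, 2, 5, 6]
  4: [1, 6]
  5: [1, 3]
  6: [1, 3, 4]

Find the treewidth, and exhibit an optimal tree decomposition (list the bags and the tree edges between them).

Each bag holds 3 vertices, so the decomposition has width 2, which upper-bounds the treewidth. Conversely, {0, 1, 3} is a clique of size 3, and the vertices of any clique must share a bag in every tree decomposition; so some bag has ≥ 3 vertices and tw(G) ≥ 2. Hence tw(G) = 2 exactly.

Treewidth 2.
Bags: B1 = {1, 2, 3}  B2 = {0, 1, 3}  B3 = {1, 3, 5}  B4 = {1, 3, 6}  B5 = {1, 4, 6}
Tree: B1–B2, B1–B3, B3–B4, B4–B5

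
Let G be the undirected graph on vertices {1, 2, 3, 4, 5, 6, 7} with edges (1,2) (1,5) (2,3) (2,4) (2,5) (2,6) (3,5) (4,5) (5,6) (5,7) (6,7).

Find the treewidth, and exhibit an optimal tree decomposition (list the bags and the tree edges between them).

The largest bag has 3 vertices, giving width 2; this decomposition certifies tw(G) ≤ 2. On the other hand G contains the 3-clique {1, 2, 5}. A clique must lie in a single bag of any decomposition, so no decomposition can have width below 2. The upper and lower bounds meet at 2, so that is the treewidth.

Treewidth 2.
One optimal decomposition is:
Bags: B1 = {2, 3, 5}  B2 = {2, 4, 5}  B3 = {2, 5, 6}  B4 = {5, 6, 7}  B5 = {1, 2, 5}
Tree: B1–B2, B1–B3, B3–B4, B2–B5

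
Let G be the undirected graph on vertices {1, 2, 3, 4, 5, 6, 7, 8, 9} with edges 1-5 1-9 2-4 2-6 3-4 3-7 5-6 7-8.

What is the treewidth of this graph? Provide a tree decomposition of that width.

Treewidth 1.
One optimal decomposition is:
Bags: B1 = {7, 8}  B2 = {3, 7}  B3 = {3, 4}  B4 = {2, 4}  B5 = {2, 6}  B6 = {5, 6}  B7 = {1, 5}  B8 = {1, 9}
Tree: B1–B2, B2–B3, B3–B4, B4–B5, B5–B6, B6–B7, B7–B8

Each bag holds 2 vertices, so the decomposition has width 1, which upper-bounds the treewidth. Any graph with an edge has treewidth ≥ 1, and G has the edge 8–7. Therefore the treewidth is 1.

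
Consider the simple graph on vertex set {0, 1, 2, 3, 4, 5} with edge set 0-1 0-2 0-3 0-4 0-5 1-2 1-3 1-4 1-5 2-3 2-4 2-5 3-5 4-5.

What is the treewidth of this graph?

4

A width-4 tree decomposition is:
Bags: B1 = {0, 1, 2, 4, 5}  B2 = {0, 1, 2, 3, 5}
Tree: B1–B2
Every bag has size at most 5, so the width is 5 − 1 = 4 and tw(G) ≤ 4. On the other hand G contains the 5-clique {0, 1, 2, 3, 5}. A clique must lie in a single bag of any decomposition, so no decomposition can have width below 4. The upper and lower bounds meet at 4, so that is the treewidth.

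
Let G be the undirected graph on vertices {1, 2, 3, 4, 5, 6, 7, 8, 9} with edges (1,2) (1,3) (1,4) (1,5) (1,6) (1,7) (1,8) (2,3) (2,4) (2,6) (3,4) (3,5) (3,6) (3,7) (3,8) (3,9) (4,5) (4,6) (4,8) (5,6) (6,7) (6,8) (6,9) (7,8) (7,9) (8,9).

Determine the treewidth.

A width-4 tree decomposition is:
Bags: B1 = {1, 3, 4, 6, 8}  B2 = {1, 3, 4, 5, 6}  B3 = {1, 2, 3, 4, 6}  B4 = {1, 3, 6, 7, 8}  B5 = {3, 6, 7, 8, 9}
Tree: B1–B2, B2–B3, B1–B4, B4–B5
Each bag holds 5 vertices, so the decomposition has width 4, which upper-bounds the treewidth. For the lower bound, the 5 vertices {1, 3, 4, 6, 8} are pairwise adjacent, and any tree decomposition puts a clique entirely inside one bag — forcing width ≥ 4. The upper and lower bounds meet at 4, so that is the treewidth.

4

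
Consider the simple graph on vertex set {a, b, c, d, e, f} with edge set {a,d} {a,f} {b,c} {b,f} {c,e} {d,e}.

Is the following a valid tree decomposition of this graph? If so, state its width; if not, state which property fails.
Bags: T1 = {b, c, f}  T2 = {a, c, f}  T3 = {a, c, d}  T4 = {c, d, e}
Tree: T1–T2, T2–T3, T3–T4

Yes; width 2.

Checking the three conditions: (i) the bags cover all of {a, b, c, d, e, f}; (ii) for each edge, some bag contains both endpoints; (iii) the bags containing any fixed vertex form a subtree. All hold, so the decomposition is valid with width 3 − 1 = 2.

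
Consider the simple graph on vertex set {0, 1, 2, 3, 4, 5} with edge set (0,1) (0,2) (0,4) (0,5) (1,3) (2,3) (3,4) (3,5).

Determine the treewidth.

A width-2 tree decomposition is:
Bags: B1 = {0, 1, 3}  B2 = {0, 3, 4}  B3 = {0, 2, 3}  B4 = {0, 3, 5}
Tree: B1–B2, B2–B3, B3–B4
Each bag holds 3 vertices, so the decomposition has width 2, which upper-bounds the treewidth. The edges 1–3–4–0–1 form a cycle, so G is not a tree and its treewidth is at least 2. Therefore the treewidth is 2.

2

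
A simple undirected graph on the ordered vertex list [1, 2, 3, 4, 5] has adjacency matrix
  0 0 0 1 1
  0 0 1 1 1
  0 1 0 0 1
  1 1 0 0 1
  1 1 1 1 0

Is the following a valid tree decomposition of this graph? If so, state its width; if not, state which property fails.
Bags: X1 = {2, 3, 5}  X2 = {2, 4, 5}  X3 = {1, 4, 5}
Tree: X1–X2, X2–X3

Checking the three conditions: (i) the bags cover all of {1, 2, 3, 4, 5}; (ii) for each edge, some bag contains both endpoints; (iii) the bags containing any fixed vertex form a subtree. All hold, so the decomposition is valid with width 3 − 1 = 2.

Yes; width 2.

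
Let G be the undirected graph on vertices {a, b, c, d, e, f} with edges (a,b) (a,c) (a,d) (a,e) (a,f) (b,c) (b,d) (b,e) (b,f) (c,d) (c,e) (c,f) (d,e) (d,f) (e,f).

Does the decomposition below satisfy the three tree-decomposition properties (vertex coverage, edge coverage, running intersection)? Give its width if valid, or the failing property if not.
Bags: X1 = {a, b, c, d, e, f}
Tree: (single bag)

Vertex coverage: the bags together contain {a, b, c, d, e, f}, the full vertex set. Edge coverage: each edge of G has both endpoints in at least one bag. Running intersection: for every vertex, the bags containing it form a connected subtree. All three properties hold, so this is a valid tree decomposition of width max|bag| − 1 = 5, and hence tw(G) ≤ 5.

Yes; width 5.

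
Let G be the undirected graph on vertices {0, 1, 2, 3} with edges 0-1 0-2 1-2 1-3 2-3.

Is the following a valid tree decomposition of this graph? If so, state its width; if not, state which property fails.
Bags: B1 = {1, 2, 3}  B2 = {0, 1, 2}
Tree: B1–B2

Vertex coverage: the bags together contain {0, 1, 2, 3}, the full vertex set. Edge coverage: each edge of G has both endpoints in at least one bag. Running intersection: for every vertex, the bags containing it form a connected subtree. All three properties hold, so this is a valid tree decomposition of width max|bag| − 1 = 2, and hence tw(G) ≤ 2.

Yes; width 2.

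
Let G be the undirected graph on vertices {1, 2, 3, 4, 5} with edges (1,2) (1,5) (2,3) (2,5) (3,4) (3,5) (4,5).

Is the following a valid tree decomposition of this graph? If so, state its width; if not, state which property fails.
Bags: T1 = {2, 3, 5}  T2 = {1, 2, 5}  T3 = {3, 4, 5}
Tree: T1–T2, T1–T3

Vertex coverage: the bags together contain {1, 2, 3, 4, 5}, the full vertex set. Edge coverage: each edge of G has both endpoints in at least one bag. Running intersection: for every vertex, the bags containing it form a connected subtree. All three properties hold, so this is a valid tree decomposition of width max|bag| − 1 = 2, and hence tw(G) ≤ 2.

Yes; width 2.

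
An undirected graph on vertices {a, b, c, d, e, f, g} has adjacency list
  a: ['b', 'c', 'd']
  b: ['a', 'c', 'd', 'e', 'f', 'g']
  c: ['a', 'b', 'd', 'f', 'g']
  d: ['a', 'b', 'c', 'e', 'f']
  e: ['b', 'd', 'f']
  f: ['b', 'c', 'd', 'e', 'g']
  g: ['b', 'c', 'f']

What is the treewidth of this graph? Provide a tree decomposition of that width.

Treewidth 3.
One optimal decomposition is:
Bags: B1 = {a, b, c, d}  B2 = {b, c, d, f}  B3 = {b, c, f, g}  B4 = {b, d, e, f}
Tree: B1–B2, B2–B3, B2–B4

The largest bag has 4 vertices, giving width 3; this decomposition certifies tw(G) ≤ 3. Conversely, {b, d, e, f} is a clique of size 4, and the vertices of any clique must share a bag in every tree decomposition; so some bag has ≥ 4 vertices and tw(G) ≥ 3. Hence tw(G) = 3 exactly.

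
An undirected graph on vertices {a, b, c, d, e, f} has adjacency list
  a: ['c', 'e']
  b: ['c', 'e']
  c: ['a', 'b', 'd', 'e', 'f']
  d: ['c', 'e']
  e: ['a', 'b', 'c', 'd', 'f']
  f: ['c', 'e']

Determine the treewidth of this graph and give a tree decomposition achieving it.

Treewidth 2.
One optimal decomposition is:
Bags: B1 = {c, e, f}  B2 = {b, c, e}  B3 = {c, d, e}  B4 = {a, c, e}
Tree: B1–B2, B2–B3, B1–B4

The largest bag has 3 vertices, giving width 2; this decomposition certifies tw(G) ≤ 2. For the lower bound, the 3 vertices {c, d, e} are pairwise adjacent, and any tree decomposition puts a clique entirely inside one bag — forcing width ≥ 2. The upper and lower bounds meet at 2, so that is the treewidth.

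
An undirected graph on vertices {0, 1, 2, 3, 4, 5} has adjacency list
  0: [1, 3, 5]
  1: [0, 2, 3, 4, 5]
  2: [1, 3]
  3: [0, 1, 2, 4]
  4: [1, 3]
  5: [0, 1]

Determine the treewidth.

A width-2 tree decomposition is:
Bags: B1 = {1, 3, 4}  B2 = {0, 1, 3}  B3 = {1, 2, 3}  B4 = {0, 1, 5}
Tree: B1–B2, B1–B3, B2–B4
Each bag holds 3 vertices, so the decomposition has width 2, which upper-bounds the treewidth. Conversely, {0, 1, 3} is a clique of size 3, and the vertices of any clique must share a bag in every tree decomposition; so some bag has ≥ 3 vertices and tw(G) ≥ 2. Combining the bounds, tw(G) = 2.

2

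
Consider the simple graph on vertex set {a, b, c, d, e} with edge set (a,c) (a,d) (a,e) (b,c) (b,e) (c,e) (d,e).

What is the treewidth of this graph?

2

A width-2 tree decomposition is:
Bags: B1 = {b, c, e}  B2 = {a, c, e}  B3 = {a, d, e}
Tree: B1–B2, B2–B3
Every bag has size at most 3, so the width is 3 − 1 = 2 and tw(G) ≤ 2. Conversely, {a, d, e} is a clique of size 3, and the vertices of any clique must share a bag in every tree decomposition; so some bag has ≥ 3 vertices and tw(G) ≥ 2. The upper and lower bounds meet at 2, so that is the treewidth.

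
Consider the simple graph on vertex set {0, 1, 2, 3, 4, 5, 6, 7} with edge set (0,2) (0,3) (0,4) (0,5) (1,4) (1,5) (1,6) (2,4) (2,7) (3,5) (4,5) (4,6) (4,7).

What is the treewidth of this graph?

A width-2 tree decomposition is:
Bags: B1 = {0, 4, 5}  B2 = {1, 4, 5}  B3 = {0, 2, 4}  B4 = {0, 3, 5}  B5 = {1, 4, 6}  B6 = {2, 4, 7}
Tree: B1–B2, B1–B3, B1–B4, B2–B5, B3–B6
Each bag holds 3 vertices, so the decomposition has width 2, which upper-bounds the treewidth. On the other hand G contains the 3-clique {0, 3, 5}. A clique must lie in a single bag of any decomposition, so no decomposition can have width below 2. Combining the bounds, tw(G) = 2.

2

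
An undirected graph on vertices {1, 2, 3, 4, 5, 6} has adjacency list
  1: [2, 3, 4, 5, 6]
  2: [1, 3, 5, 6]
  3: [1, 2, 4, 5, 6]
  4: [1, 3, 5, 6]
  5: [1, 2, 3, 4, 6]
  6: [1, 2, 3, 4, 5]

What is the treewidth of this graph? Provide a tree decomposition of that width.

Every bag has size at most 5, so the width is 5 − 1 = 4 and tw(G) ≤ 4. On the other hand G contains the 5-clique {1, 2, 3, 5, 6}. A clique must lie in a single bag of any decomposition, so no decomposition can have width below 4. The upper and lower bounds meet at 4, so that is the treewidth.

Treewidth 4.
One such decomposition:
Bags: B1 = {1, 2, 3, 5, 6}  B2 = {1, 3, 4, 5, 6}
Tree: B1–B2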